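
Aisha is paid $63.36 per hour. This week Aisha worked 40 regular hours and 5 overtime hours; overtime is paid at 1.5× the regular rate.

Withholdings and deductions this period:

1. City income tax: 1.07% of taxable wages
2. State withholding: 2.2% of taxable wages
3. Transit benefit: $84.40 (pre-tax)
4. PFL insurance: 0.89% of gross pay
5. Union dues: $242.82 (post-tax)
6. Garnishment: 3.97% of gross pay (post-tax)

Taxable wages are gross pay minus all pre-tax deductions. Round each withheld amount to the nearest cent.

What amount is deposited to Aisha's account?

$2440.46

Regular pay: 40 × $63.36 = $2534.40
Overtime pay: 5 × $63.36 × 1.5 = $475.20
Gross pay = $2534.40 + $475.20 = $3009.60
Transit benefit: $84.40
Taxable wages = $3009.60 − $84.40 = $2925.20
State withholding: $2925.20 × 0.022 = $64.35
City income tax: $2925.20 × 0.0107 = $31.30
PFL insurance: $3009.60 × 0.0089 = $26.79
Union dues: $242.82
Garnishment: $3009.60 × 0.0397 = $119.48
Total deductions = $84.40 + $64.35 + $31.30 + $26.79 + $242.82 + $119.48 = $569.14
Net pay = $3009.60 − $569.14 = $2440.46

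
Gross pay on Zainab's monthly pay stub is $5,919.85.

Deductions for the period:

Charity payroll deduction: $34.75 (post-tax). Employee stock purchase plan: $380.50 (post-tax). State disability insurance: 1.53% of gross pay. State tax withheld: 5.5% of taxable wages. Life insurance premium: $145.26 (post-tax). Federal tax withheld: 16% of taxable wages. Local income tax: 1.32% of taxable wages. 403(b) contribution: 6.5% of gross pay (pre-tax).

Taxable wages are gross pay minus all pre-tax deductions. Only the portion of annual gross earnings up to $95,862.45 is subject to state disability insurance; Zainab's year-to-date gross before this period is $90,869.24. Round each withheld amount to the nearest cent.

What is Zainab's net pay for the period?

$3,635.05

403(b) contribution: $5,919.85 × 0.065 = $384.79
Taxable wages = $5,919.85 − $384.79 = $5,535.06
Federal tax withheld: $5,535.06 × 0.16 = $885.61
Local income tax: $5,535.06 × 0.0132 = $73.06
State tax withheld: $5,535.06 × 0.055 = $304.43
State disability insurance: only $95,862.45 − $90,869.24 = $4,993.21 of this check is subject → $4,993.21 × 0.0153 = $76.40
Employee stock purchase plan: $380.50
Charity payroll deduction: $34.75
Life insurance premium: $145.26
Total deductions = $384.79 + $885.61 + $73.06 + $304.43 + $76.40 + $380.50 + $34.75 + $145.26 = $2,284.80
Net pay = $5,919.85 − $2,284.80 = $3,635.05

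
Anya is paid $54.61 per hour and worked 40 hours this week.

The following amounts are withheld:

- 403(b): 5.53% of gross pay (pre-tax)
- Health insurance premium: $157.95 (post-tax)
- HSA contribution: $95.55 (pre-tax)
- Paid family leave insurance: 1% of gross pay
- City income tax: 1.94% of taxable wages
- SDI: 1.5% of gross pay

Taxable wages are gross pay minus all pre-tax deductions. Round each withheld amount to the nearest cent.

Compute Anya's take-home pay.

$1,717.31

Gross pay: 40 × $54.61 = $2,184.40
HSA contribution: $95.55
403(b): $2,184.40 × 0.0553 = $120.80
Pre-tax total = $95.55 + $120.80 = $216.35
Taxable wages = $2,184.40 − $216.35 = $1,968.05
City income tax: $1,968.05 × 0.0194 = $38.18
SDI: $2,184.40 × 0.015 = $32.77
Paid family leave insurance: $2,184.40 × 0.01 = $21.84
Health insurance premium: $157.95
Total deductions = $95.55 + $120.80 + $38.18 + $32.77 + $21.84 + $157.95 = $467.09
Net pay = $2,184.40 − $467.09 = $1,717.31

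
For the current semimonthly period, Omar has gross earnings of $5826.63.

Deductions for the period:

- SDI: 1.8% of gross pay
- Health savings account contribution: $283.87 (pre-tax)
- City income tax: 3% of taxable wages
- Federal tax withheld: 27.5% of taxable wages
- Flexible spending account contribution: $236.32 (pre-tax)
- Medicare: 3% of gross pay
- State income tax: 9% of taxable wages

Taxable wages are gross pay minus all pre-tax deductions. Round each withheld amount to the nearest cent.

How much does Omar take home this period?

Health savings account contribution: $283.87
Flexible spending account contribution: $236.32
Pre-tax total = $283.87 + $236.32 = $520.19
Taxable wages = $5826.63 − $520.19 = $5306.44
City income tax: $5306.44 × 0.03 = $159.19
State income tax: $5306.44 × 0.09 = $477.58
Federal tax withheld: $5306.44 × 0.275 = $1459.27
SDI: $5826.63 × 0.018 = $104.88
Medicare: $5826.63 × 0.03 = $174.80
Total deductions = $283.87 + $236.32 + $159.19 + $477.58 + $1459.27 + $104.88 + $174.80 = $2895.91
Net pay = $5826.63 − $2895.91 = $2930.72

$2930.72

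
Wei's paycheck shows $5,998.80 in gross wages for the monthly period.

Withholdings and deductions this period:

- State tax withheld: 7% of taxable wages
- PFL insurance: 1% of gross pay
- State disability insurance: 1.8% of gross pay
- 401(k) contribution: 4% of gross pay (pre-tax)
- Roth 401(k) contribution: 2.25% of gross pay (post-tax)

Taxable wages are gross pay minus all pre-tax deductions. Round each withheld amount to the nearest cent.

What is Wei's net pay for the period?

$5,052.79

401(k) contribution: $5,998.80 × 0.04 = $239.95
Taxable wages = $5,998.80 − $239.95 = $5,758.85
State tax withheld: $5,758.85 × 0.07 = $403.12
State disability insurance: $5,998.80 × 0.018 = $107.98
PFL insurance: $5,998.80 × 0.01 = $59.99
Roth 401(k) contribution: $5,998.80 × 0.0225 = $134.97
Total deductions = $239.95 + $403.12 + $107.98 + $59.99 + $134.97 = $946.01
Net pay = $5,998.80 − $946.01 = $5,052.79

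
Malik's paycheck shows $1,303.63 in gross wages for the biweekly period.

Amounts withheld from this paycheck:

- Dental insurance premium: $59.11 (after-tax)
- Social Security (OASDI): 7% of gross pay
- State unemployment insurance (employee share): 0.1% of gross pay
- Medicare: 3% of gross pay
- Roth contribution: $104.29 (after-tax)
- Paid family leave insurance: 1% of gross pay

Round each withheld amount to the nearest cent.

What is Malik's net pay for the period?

$995.53

State unemployment insurance (employee share): $1,303.63 × 0.001 = $1.30
Paid family leave insurance: $1,303.63 × 0.01 = $13.04
Medicare: $1,303.63 × 0.03 = $39.11
Social Security (OASDI): $1,303.63 × 0.07 = $91.25
Roth contribution: $104.29
Dental insurance premium: $59.11
Total deductions = $1.30 + $13.04 + $39.11 + $91.25 + $104.29 + $59.11 = $308.10
Net pay = $1,303.63 − $308.10 = $995.53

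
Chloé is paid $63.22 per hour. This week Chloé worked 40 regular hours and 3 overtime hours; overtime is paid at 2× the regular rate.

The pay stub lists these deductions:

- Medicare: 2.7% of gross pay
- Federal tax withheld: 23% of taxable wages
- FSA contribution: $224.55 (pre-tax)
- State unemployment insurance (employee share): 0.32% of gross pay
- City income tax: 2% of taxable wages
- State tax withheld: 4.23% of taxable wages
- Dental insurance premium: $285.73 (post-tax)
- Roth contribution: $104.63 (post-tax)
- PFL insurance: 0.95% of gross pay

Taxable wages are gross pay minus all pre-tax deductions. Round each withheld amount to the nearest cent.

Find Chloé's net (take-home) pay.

Regular pay: 40 × $63.22 = $2,528.80
Overtime pay: 3 × $63.22 × 2 = $379.32
Gross pay = $2,528.80 + $379.32 = $2,908.12
FSA contribution: $224.55
Taxable wages = $2,908.12 − $224.55 = $2,683.57
Federal tax withheld: $2,683.57 × 0.23 = $617.22
City income tax: $2,683.57 × 0.02 = $53.67
State tax withheld: $2,683.57 × 0.0423 = $113.52
Medicare: $2,908.12 × 0.027 = $78.52
State unemployment insurance (employee share): $2,908.12 × 0.0032 = $9.31
PFL insurance: $2,908.12 × 0.0095 = $27.63
Dental insurance premium: $285.73
Roth contribution: $104.63
Total deductions = $224.55 + $617.22 + $53.67 + $113.52 + $78.52 + $9.31 + $27.63 + $285.73 + $104.63 = $1,514.78
Net pay = $2,908.12 − $1,514.78 = $1,393.34

$1,393.34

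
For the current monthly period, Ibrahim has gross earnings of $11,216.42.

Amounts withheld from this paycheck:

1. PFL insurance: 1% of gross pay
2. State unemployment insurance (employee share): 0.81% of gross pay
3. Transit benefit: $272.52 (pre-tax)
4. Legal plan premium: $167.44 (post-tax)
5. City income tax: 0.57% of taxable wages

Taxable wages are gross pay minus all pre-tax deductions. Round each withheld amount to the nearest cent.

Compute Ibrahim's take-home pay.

Transit benefit: $272.52
Taxable wages = $11,216.42 − $272.52 = $10,943.90
City income tax: $10,943.90 × 0.0057 = $62.38
PFL insurance: $11,216.42 × 0.01 = $112.16
State unemployment insurance (employee share): $11,216.42 × 0.0081 = $90.85
Legal plan premium: $167.44
Total deductions = $272.52 + $62.38 + $112.16 + $90.85 + $167.44 = $705.35
Net pay = $11,216.42 − $705.35 = $10,511.07

$10,511.07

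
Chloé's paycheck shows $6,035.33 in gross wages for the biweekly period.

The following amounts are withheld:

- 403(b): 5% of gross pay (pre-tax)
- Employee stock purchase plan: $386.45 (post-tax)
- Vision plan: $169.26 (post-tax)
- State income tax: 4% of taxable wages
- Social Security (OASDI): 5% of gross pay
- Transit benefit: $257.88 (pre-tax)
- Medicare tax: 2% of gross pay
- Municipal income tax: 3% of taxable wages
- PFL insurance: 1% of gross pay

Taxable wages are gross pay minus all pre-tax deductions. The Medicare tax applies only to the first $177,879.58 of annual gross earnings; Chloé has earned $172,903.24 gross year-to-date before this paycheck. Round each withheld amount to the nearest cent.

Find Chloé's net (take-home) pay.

403(b): $6,035.33 × 0.05 = $301.77
Transit benefit: $257.88
Pre-tax total = $301.77 + $257.88 = $559.65
Taxable wages = $6,035.33 − $559.65 = $5,475.68
State income tax: $5,475.68 × 0.04 = $219.03
Municipal income tax: $5,475.68 × 0.03 = $164.27
Social Security (OASDI): $6,035.33 × 0.05 = $301.77
PFL insurance: $6,035.33 × 0.01 = $60.35
Medicare tax: only $177,879.58 − $172,903.24 = $4,976.34 of this check is subject → $4,976.34 × 0.02 = $99.53
Employee stock purchase plan: $386.45
Vision plan: $169.26
Total deductions = $301.77 + $257.88 + $219.03 + $164.27 + $301.77 + $60.35 + $99.53 + $386.45 + $169.26 = $1,960.31
Net pay = $6,035.33 − $1,960.31 = $4,075.02

$4,075.02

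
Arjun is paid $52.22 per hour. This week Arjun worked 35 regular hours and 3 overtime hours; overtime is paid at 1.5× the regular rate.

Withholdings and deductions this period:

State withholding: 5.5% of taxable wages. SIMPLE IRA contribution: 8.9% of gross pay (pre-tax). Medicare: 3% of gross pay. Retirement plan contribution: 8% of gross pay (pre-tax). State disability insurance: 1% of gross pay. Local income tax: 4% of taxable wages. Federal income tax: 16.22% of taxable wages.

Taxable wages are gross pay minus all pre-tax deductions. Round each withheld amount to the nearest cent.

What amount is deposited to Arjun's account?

$1,190.72

Regular pay: 35 × $52.22 = $1,827.70
Overtime pay: 3 × $52.22 × 1.5 = $234.99
Gross pay = $1,827.70 + $234.99 = $2,062.69
SIMPLE IRA contribution: $2,062.69 × 0.089 = $183.58
Retirement plan contribution: $2,062.69 × 0.08 = $165.02
Pre-tax total = $183.58 + $165.02 = $348.60
Taxable wages = $2,062.69 − $348.60 = $1,714.09
Federal income tax: $1,714.09 × 0.1622 = $278.03
Local income tax: $1,714.09 × 0.04 = $68.56
State withholding: $1,714.09 × 0.055 = $94.27
Medicare: $2,062.69 × 0.03 = $61.88
State disability insurance: $2,062.69 × 0.01 = $20.63
Total deductions = $183.58 + $165.02 + $278.03 + $68.56 + $94.27 + $61.88 + $20.63 = $871.97
Net pay = $2,062.69 − $871.97 = $1,190.72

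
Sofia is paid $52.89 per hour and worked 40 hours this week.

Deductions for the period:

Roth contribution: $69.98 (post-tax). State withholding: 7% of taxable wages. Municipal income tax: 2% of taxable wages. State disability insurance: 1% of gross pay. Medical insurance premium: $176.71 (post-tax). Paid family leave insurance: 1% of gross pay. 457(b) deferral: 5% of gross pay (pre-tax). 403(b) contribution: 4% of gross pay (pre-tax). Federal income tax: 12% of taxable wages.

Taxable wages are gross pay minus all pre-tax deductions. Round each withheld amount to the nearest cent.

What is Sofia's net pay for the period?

$1,231.91

Gross pay: 40 × $52.89 = $2,115.60
457(b) deferral: $2,115.60 × 0.05 = $105.78
403(b) contribution: $2,115.60 × 0.04 = $84.62
Pre-tax total = $105.78 + $84.62 = $190.40
Taxable wages = $2,115.60 − $190.40 = $1,925.20
Municipal income tax: $1,925.20 × 0.02 = $38.50
State withholding: $1,925.20 × 0.07 = $134.76
Federal income tax: $1,925.20 × 0.12 = $231.02
State disability insurance: $2,115.60 × 0.01 = $21.16
Paid family leave insurance: $2,115.60 × 0.01 = $21.16
Medical insurance premium: $176.71
Roth contribution: $69.98
Total deductions = $105.78 + $84.62 + $38.50 + $134.76 + $231.02 + $21.16 + $21.16 + $176.71 + $69.98 = $883.69
Net pay = $2,115.60 − $883.69 = $1,231.91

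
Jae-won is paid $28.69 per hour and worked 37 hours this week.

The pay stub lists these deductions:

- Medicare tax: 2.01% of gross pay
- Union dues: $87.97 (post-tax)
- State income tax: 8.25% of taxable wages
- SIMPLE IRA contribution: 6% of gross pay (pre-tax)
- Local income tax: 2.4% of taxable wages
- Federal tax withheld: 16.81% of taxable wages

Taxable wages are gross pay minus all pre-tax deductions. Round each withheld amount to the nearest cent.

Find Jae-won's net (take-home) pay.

Gross pay: 37 × $28.69 = $1061.53
SIMPLE IRA contribution: $1061.53 × 0.06 = $63.69
Taxable wages = $1061.53 − $63.69 = $997.84
State income tax: $997.84 × 0.0825 = $82.32
Federal tax withheld: $997.84 × 0.1681 = $167.74
Local income tax: $997.84 × 0.024 = $23.95
Medicare tax: $1061.53 × 0.0201 = $21.34
Union dues: $87.97
Total deductions = $63.69 + $82.32 + $167.74 + $23.95 + $21.34 + $87.97 = $447.01
Net pay = $1061.53 − $447.01 = $614.52

$614.52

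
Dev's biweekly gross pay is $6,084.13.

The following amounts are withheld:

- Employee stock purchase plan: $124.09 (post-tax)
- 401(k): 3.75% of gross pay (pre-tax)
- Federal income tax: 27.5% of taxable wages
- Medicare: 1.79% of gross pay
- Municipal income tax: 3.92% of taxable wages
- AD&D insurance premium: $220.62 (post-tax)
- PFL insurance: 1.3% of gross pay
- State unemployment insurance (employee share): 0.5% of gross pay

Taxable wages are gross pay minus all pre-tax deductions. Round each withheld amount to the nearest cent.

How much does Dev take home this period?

$3,452.91

401(k): $6,084.13 × 0.0375 = $228.15
Taxable wages = $6,084.13 − $228.15 = $5,855.98
Federal income tax: $5,855.98 × 0.275 = $1,610.39
Municipal income tax: $5,855.98 × 0.0392 = $229.55
State unemployment insurance (employee share): $6,084.13 × 0.005 = $30.42
PFL insurance: $6,084.13 × 0.013 = $79.09
Medicare: $6,084.13 × 0.0179 = $108.91
Employee stock purchase plan: $124.09
AD&D insurance premium: $220.62
Total deductions = $228.15 + $1,610.39 + $229.55 + $30.42 + $79.09 + $108.91 + $124.09 + $220.62 = $2,631.22
Net pay = $6,084.13 − $2,631.22 = $3,452.91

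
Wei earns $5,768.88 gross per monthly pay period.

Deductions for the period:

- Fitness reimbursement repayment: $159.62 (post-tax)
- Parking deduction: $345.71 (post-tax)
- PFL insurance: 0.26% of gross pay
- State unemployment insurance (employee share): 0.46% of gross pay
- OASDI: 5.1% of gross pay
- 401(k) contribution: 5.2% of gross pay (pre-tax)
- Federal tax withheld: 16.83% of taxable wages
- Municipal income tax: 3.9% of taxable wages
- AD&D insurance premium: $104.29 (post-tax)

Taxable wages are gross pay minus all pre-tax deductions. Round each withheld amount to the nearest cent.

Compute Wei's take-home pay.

$3,389.82

401(k) contribution: $5,768.88 × 0.052 = $299.98
Taxable wages = $5,768.88 − $299.98 = $5,468.90
Municipal income tax: $5,468.90 × 0.039 = $213.29
Federal tax withheld: $5,468.90 × 0.1683 = $920.42
PFL insurance: $5,768.88 × 0.0026 = $15.00
OASDI: $5,768.88 × 0.051 = $294.21
State unemployment insurance (employee share): $5,768.88 × 0.0046 = $26.54
Parking deduction: $345.71
AD&D insurance premium: $104.29
Fitness reimbursement repayment: $159.62
Total deductions = $299.98 + $213.29 + $920.42 + $15.00 + $294.21 + $26.54 + $345.71 + $104.29 + $159.62 = $2,379.06
Net pay = $5,768.88 − $2,379.06 = $3,389.82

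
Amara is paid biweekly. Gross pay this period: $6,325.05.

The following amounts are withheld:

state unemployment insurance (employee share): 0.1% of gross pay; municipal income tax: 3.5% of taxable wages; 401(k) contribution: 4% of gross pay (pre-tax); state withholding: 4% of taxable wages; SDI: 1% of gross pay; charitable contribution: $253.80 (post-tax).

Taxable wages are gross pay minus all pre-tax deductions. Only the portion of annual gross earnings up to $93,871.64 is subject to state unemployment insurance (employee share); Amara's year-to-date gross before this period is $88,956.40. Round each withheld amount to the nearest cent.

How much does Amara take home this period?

401(k) contribution: $6,325.05 × 0.04 = $253.00
Taxable wages = $6,325.05 − $253.00 = $6,072.05
State withholding: $6,072.05 × 0.04 = $242.88
Municipal income tax: $6,072.05 × 0.035 = $212.52
SDI: $6,325.05 × 0.01 = $63.25
State unemployment insurance (employee share): only $93,871.64 − $88,956.40 = $4,915.24 of this check is subject → $4,915.24 × 0.001 = $4.92
Charitable contribution: $253.80
Total deductions = $253.00 + $242.88 + $212.52 + $63.25 + $4.92 + $253.80 = $1,030.37
Net pay = $6,325.05 − $1,030.37 = $5,294.68

$5,294.68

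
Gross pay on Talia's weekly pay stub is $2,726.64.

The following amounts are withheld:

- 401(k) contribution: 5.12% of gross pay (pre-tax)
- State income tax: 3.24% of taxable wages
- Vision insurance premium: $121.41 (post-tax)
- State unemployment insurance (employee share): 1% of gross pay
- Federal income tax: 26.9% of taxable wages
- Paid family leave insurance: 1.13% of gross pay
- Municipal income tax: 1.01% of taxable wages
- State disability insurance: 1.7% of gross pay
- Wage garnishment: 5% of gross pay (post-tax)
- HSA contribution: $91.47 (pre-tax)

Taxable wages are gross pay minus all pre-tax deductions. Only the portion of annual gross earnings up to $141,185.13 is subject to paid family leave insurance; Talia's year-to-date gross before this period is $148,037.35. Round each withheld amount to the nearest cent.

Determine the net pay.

HSA contribution: $91.47
401(k) contribution: $2,726.64 × 0.0512 = $139.60
Pre-tax total = $91.47 + $139.60 = $231.07
Taxable wages = $2,726.64 − $231.07 = $2,495.57
Federal income tax: $2,495.57 × 0.269 = $671.31
State income tax: $2,495.57 × 0.0324 = $80.86
Municipal income tax: $2,495.57 × 0.0101 = $25.21
State unemployment insurance (employee share): $2,726.64 × 0.01 = $27.27
State disability insurance: $2,726.64 × 0.017 = $46.35
Paid family leave insurance: annual cap $141,185.13 already reached (YTD $148,037.35), so $0.00
Vision insurance premium: $121.41
Wage garnishment: $2,726.64 × 0.05 = $136.33
Total deductions = $91.47 + $139.60 + $671.31 + $80.86 + $25.21 + $27.27 + $46.35 + $0.00 + $121.41 + $136.33 = $1,339.81
Net pay = $2,726.64 − $1,339.81 = $1,386.83

$1,386.83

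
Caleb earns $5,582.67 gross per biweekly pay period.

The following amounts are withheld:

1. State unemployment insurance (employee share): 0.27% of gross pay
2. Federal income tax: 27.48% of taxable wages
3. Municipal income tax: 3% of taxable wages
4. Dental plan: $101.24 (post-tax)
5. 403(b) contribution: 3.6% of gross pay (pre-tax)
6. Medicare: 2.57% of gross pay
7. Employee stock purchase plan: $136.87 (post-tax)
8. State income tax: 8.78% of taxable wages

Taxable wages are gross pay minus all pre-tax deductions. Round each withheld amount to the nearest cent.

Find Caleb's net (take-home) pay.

403(b) contribution: $5,582.67 × 0.036 = $200.98
Taxable wages = $5,582.67 − $200.98 = $5,381.69
Federal income tax: $5,381.69 × 0.2748 = $1,478.89
Municipal income tax: $5,381.69 × 0.03 = $161.45
State income tax: $5,381.69 × 0.0878 = $472.51
State unemployment insurance (employee share): $5,582.67 × 0.0027 = $15.07
Medicare: $5,582.67 × 0.0257 = $143.47
Dental plan: $101.24
Employee stock purchase plan: $136.87
Total deductions = $200.98 + $1,478.89 + $161.45 + $472.51 + $15.07 + $143.47 + $101.24 + $136.87 = $2,710.48
Net pay = $5,582.67 − $2,710.48 = $2,872.19

$2,872.19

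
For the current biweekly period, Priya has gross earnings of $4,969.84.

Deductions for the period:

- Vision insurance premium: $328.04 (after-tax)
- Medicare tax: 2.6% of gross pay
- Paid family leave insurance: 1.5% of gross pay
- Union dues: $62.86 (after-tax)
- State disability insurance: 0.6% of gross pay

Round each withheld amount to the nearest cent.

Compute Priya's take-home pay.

Medicare tax: $4,969.84 × 0.026 = $129.22
Paid family leave insurance: $4,969.84 × 0.015 = $74.55
State disability insurance: $4,969.84 × 0.006 = $29.82
Vision insurance premium: $328.04
Union dues: $62.86
Total deductions = $129.22 + $74.55 + $29.82 + $328.04 + $62.86 = $624.49
Net pay = $4,969.84 − $624.49 = $4,345.35

$4,345.35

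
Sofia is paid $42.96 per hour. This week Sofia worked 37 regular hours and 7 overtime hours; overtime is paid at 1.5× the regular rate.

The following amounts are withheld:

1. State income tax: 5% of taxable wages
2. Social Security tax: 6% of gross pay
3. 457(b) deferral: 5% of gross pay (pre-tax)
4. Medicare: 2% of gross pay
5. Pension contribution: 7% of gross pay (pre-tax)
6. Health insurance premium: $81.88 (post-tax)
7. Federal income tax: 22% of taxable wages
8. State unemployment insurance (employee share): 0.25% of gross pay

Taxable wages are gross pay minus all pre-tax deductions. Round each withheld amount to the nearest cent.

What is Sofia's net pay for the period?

$1,060.65

Regular pay: 37 × $42.96 = $1,589.52
Overtime pay: 7 × $42.96 × 1.5 = $451.08
Gross pay = $1,589.52 + $451.08 = $2,040.60
Pension contribution: $2,040.60 × 0.07 = $142.84
457(b) deferral: $2,040.60 × 0.05 = $102.03
Pre-tax total = $142.84 + $102.03 = $244.87
Taxable wages = $2,040.60 − $244.87 = $1,795.73
Federal income tax: $1,795.73 × 0.22 = $395.06
State income tax: $1,795.73 × 0.05 = $89.79
Social Security tax: $2,040.60 × 0.06 = $122.44
State unemployment insurance (employee share): $2,040.60 × 0.0025 = $5.10
Medicare: $2,040.60 × 0.02 = $40.81
Health insurance premium: $81.88
Total deductions = $142.84 + $102.03 + $395.06 + $89.79 + $122.44 + $5.10 + $40.81 + $81.88 = $979.95
Net pay = $2,040.60 − $979.95 = $1,060.65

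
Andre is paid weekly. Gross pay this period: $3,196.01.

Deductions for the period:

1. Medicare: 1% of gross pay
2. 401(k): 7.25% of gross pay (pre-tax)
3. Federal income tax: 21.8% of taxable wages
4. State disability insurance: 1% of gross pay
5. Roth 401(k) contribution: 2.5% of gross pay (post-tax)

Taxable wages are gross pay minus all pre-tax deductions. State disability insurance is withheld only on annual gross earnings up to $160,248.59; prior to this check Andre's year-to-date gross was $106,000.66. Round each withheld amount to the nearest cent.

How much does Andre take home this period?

$2,174.26

401(k): $3,196.01 × 0.0725 = $231.71
Taxable wages = $3,196.01 − $231.71 = $2,964.30
Federal income tax: $2,964.30 × 0.218 = $646.22
State disability insurance: cap not yet reached, full $3,196.01 is subject → $3,196.01 × 0.01 = $31.96
Medicare: $3,196.01 × 0.01 = $31.96
Roth 401(k) contribution: $3,196.01 × 0.025 = $79.90
Total deductions = $231.71 + $646.22 + $31.96 + $31.96 + $79.90 = $1,021.75
Net pay = $3,196.01 − $1,021.75 = $2,174.26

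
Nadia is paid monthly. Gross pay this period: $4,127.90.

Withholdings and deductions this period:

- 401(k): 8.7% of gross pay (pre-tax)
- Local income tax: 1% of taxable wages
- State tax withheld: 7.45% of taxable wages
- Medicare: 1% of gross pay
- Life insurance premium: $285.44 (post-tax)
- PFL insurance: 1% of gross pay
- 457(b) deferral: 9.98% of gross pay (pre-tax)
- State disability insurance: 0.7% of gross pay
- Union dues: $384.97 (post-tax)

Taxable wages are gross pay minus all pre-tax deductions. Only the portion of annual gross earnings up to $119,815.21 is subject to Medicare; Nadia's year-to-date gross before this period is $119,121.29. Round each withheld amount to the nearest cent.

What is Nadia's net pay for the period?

$2,325.63

401(k): $4,127.90 × 0.087 = $359.13
457(b) deferral: $4,127.90 × 0.0998 = $411.96
Pre-tax total = $359.13 + $411.96 = $771.09
Taxable wages = $4,127.90 − $771.09 = $3,356.81
Local income tax: $3,356.81 × 0.01 = $33.57
State tax withheld: $3,356.81 × 0.0745 = $250.08
State disability insurance: $4,127.90 × 0.007 = $28.90
Medicare: only $119,815.21 − $119,121.29 = $693.92 of this check is subject → $693.92 × 0.01 = $6.94
PFL insurance: $4,127.90 × 0.01 = $41.28
Union dues: $384.97
Life insurance premium: $285.44
Total deductions = $359.13 + $411.96 + $33.57 + $250.08 + $28.90 + $6.94 + $41.28 + $384.97 + $285.44 = $1,802.27
Net pay = $4,127.90 − $1,802.27 = $2,325.63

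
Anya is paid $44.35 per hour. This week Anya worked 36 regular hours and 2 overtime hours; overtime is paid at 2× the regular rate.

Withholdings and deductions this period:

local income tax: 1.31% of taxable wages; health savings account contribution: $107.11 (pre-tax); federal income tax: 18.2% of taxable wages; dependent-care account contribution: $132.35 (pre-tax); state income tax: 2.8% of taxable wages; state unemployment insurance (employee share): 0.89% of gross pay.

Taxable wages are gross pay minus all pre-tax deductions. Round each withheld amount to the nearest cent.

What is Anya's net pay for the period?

$1,176.39

Regular pay: 36 × $44.35 = $1,596.60
Overtime pay: 2 × $44.35 × 2 = $177.40
Gross pay = $1,596.60 + $177.40 = $1,774.00
Health savings account contribution: $107.11
Dependent-care account contribution: $132.35
Pre-tax total = $107.11 + $132.35 = $239.46
Taxable wages = $1,774.00 − $239.46 = $1,534.54
Federal income tax: $1,534.54 × 0.182 = $279.29
State income tax: $1,534.54 × 0.028 = $42.97
Local income tax: $1,534.54 × 0.0131 = $20.10
State unemployment insurance (employee share): $1,774.00 × 0.0089 = $15.79
Total deductions = $107.11 + $132.35 + $279.29 + $42.97 + $20.10 + $15.79 = $597.61
Net pay = $1,774.00 − $597.61 = $1,176.39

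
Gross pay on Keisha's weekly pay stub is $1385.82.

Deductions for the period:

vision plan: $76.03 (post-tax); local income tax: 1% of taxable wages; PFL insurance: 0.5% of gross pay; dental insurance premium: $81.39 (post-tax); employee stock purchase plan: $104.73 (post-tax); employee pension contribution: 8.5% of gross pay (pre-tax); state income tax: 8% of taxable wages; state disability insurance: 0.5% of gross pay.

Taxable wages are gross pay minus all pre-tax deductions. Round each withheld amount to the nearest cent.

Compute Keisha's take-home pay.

Employee pension contribution: $1385.82 × 0.085 = $117.79
Taxable wages = $1385.82 − $117.79 = $1268.03
Local income tax: $1268.03 × 0.01 = $12.68
State income tax: $1268.03 × 0.08 = $101.44
PFL insurance: $1385.82 × 0.005 = $6.93
State disability insurance: $1385.82 × 0.005 = $6.93
Vision plan: $76.03
Employee stock purchase plan: $104.73
Dental insurance premium: $81.39
Total deductions = $117.79 + $12.68 + $101.44 + $6.93 + $6.93 + $76.03 + $104.73 + $81.39 = $507.92
Net pay = $1385.82 − $507.92 = $877.90

$877.90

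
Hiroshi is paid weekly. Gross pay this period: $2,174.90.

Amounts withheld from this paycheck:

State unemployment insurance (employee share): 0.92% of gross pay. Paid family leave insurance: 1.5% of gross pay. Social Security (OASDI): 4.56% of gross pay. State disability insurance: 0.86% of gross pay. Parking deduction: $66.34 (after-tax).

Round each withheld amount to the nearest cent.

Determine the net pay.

$1,938.05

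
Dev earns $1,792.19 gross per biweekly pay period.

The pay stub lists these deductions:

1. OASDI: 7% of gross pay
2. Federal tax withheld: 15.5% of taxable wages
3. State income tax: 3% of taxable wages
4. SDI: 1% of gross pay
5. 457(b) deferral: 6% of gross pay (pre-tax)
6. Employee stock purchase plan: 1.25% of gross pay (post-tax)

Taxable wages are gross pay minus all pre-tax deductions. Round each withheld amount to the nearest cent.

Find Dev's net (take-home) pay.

457(b) deferral: $1,792.19 × 0.06 = $107.53
Taxable wages = $1,792.19 − $107.53 = $1,684.66
State income tax: $1,684.66 × 0.03 = $50.54
Federal tax withheld: $1,684.66 × 0.155 = $261.12
SDI: $1,792.19 × 0.01 = $17.92
OASDI: $1,792.19 × 0.07 = $125.45
Employee stock purchase plan: $1,792.19 × 0.0125 = $22.40
Total deductions = $107.53 + $50.54 + $261.12 + $17.92 + $125.45 + $22.40 = $584.96
Net pay = $1,792.19 − $584.96 = $1,207.23

$1,207.23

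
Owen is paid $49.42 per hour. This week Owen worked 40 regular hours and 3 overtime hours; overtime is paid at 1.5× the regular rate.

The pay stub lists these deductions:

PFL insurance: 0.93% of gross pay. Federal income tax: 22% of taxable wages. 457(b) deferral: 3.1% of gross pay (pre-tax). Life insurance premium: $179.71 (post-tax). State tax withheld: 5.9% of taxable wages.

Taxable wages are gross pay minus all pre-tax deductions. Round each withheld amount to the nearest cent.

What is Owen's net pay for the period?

Regular pay: 40 × $49.42 = $1976.80
Overtime pay: 3 × $49.42 × 1.5 = $222.39
Gross pay = $1976.80 + $222.39 = $2199.19
457(b) deferral: $2199.19 × 0.031 = $68.17
Taxable wages = $2199.19 − $68.17 = $2131.02
State tax withheld: $2131.02 × 0.059 = $125.73
Federal income tax: $2131.02 × 0.22 = $468.82
PFL insurance: $2199.19 × 0.0093 = $20.45
Life insurance premium: $179.71
Total deductions = $68.17 + $125.73 + $468.82 + $20.45 + $179.71 = $862.88
Net pay = $2199.19 − $862.88 = $1336.31

$1336.31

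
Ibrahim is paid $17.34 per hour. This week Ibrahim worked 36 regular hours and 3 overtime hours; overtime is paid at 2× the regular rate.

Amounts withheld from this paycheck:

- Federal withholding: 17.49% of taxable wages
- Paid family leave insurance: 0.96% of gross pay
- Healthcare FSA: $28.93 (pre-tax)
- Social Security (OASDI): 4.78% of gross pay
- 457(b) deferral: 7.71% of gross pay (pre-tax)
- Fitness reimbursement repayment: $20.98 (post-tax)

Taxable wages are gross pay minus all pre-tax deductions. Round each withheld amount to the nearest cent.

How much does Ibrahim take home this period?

Regular pay: 36 × $17.34 = $624.24
Overtime pay: 3 × $17.34 × 2 = $104.04
Gross pay = $624.24 + $104.04 = $728.28
457(b) deferral: $728.28 × 0.0771 = $56.15
Healthcare FSA: $28.93
Pre-tax total = $56.15 + $28.93 = $85.08
Taxable wages = $728.28 − $85.08 = $643.20
Federal withholding: $643.20 × 0.1749 = $112.50
Social Security (OASDI): $728.28 × 0.0478 = $34.81
Paid family leave insurance: $728.28 × 0.0096 = $6.99
Fitness reimbursement repayment: $20.98
Total deductions = $56.15 + $28.93 + $112.50 + $34.81 + $6.99 + $20.98 = $260.36
Net pay = $728.28 − $260.36 = $467.92

$467.92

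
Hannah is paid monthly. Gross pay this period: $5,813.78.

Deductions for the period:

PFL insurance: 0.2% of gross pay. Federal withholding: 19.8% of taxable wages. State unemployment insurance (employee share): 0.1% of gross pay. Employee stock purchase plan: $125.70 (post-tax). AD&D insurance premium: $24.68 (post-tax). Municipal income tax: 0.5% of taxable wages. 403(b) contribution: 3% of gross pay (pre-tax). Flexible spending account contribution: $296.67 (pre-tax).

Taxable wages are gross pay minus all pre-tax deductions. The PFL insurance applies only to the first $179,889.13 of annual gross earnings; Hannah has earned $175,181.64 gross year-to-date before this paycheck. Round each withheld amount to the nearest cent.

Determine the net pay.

403(b) contribution: $5,813.78 × 0.03 = $174.41
Flexible spending account contribution: $296.67
Pre-tax total = $174.41 + $296.67 = $471.08
Taxable wages = $5,813.78 − $471.08 = $5,342.70
Federal withholding: $5,342.70 × 0.198 = $1,057.85
Municipal income tax: $5,342.70 × 0.005 = $26.71
State unemployment insurance (employee share): $5,813.78 × 0.001 = $5.81
PFL insurance: only $179,889.13 − $175,181.64 = $4,707.49 of this check is subject → $4,707.49 × 0.002 = $9.41
AD&D insurance premium: $24.68
Employee stock purchase plan: $125.70
Total deductions = $174.41 + $296.67 + $1,057.85 + $26.71 + $5.81 + $9.41 + $24.68 + $125.70 = $1,721.24
Net pay = $5,813.78 − $1,721.24 = $4,092.54

$4,092.54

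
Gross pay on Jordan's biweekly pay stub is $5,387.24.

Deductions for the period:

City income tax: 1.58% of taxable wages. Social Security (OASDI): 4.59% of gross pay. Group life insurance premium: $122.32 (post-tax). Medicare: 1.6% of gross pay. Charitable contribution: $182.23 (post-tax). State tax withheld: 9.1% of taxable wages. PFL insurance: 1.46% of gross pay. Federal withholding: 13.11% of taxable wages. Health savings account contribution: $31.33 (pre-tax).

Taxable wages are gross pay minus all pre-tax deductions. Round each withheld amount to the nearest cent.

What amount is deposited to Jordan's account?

$3,365.07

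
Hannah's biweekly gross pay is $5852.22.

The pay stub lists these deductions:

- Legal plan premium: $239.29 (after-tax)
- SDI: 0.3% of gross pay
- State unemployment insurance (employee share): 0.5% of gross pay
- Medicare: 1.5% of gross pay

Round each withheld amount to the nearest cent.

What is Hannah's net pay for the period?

$5478.33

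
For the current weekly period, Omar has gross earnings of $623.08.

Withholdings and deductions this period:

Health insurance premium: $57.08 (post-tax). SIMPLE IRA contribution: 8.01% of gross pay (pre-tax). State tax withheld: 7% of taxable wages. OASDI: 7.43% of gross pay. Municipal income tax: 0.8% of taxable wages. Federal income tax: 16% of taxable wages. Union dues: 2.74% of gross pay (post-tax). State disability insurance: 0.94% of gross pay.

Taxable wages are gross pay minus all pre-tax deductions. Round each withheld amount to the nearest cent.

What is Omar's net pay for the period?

$310.45

SIMPLE IRA contribution: $623.08 × 0.0801 = $49.91
Taxable wages = $623.08 − $49.91 = $573.17
State tax withheld: $573.17 × 0.07 = $40.12
Federal income tax: $573.17 × 0.16 = $91.71
Municipal income tax: $573.17 × 0.008 = $4.59
OASDI: $623.08 × 0.0743 = $46.29
State disability insurance: $623.08 × 0.0094 = $5.86
Health insurance premium: $57.08
Union dues: $623.08 × 0.0274 = $17.07
Total deductions = $49.91 + $40.12 + $91.71 + $4.59 + $46.29 + $5.86 + $57.08 + $17.07 = $312.63
Net pay = $623.08 − $312.63 = $310.45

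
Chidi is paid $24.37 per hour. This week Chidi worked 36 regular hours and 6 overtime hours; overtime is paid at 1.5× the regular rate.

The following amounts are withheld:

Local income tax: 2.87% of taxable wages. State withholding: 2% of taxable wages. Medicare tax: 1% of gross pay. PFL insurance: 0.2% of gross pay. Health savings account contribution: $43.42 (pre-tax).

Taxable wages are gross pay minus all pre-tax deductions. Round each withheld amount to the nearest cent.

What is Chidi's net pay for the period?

$988.78

Regular pay: 36 × $24.37 = $877.32
Overtime pay: 6 × $24.37 × 1.5 = $219.33
Gross pay = $877.32 + $219.33 = $1,096.65
Health savings account contribution: $43.42
Taxable wages = $1,096.65 − $43.42 = $1,053.23
State withholding: $1,053.23 × 0.02 = $21.06
Local income tax: $1,053.23 × 0.0287 = $30.23
Medicare tax: $1,096.65 × 0.01 = $10.97
PFL insurance: $1,096.65 × 0.002 = $2.19
Total deductions = $43.42 + $21.06 + $30.23 + $10.97 + $2.19 = $107.87
Net pay = $1,096.65 − $107.87 = $988.78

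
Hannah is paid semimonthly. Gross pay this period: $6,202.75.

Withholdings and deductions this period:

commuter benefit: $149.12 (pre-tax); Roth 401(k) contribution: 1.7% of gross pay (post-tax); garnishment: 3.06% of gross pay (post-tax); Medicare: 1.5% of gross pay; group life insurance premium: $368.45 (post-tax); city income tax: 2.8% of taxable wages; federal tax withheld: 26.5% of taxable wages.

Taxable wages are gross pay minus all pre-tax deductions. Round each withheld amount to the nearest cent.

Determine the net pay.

Commuter benefit: $149.12
Taxable wages = $6,202.75 − $149.12 = $6,053.63
City income tax: $6,053.63 × 0.028 = $169.50
Federal tax withheld: $6,053.63 × 0.265 = $1,604.21
Medicare: $6,202.75 × 0.015 = $93.04
Garnishment: $6,202.75 × 0.0306 = $189.80
Roth 401(k) contribution: $6,202.75 × 0.017 = $105.45
Group life insurance premium: $368.45
Total deductions = $149.12 + $169.50 + $1,604.21 + $93.04 + $189.80 + $105.45 + $368.45 = $2,679.57
Net pay = $6,202.75 − $2,679.57 = $3,523.18

$3,523.18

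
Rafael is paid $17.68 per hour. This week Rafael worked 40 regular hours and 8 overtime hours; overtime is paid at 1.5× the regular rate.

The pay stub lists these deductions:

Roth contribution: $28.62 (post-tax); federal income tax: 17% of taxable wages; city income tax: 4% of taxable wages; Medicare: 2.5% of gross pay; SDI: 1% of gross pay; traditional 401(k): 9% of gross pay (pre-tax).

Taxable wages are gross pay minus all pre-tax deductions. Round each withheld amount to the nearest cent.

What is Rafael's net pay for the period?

$600.14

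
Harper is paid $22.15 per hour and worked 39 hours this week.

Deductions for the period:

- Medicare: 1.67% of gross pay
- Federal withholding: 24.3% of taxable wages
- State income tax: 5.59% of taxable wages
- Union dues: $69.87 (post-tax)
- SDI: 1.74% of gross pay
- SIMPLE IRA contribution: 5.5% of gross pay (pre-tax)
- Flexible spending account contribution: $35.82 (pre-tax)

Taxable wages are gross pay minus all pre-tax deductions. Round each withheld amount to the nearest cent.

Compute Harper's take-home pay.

Gross pay: 39 × $22.15 = $863.85
SIMPLE IRA contribution: $863.85 × 0.055 = $47.51
Flexible spending account contribution: $35.82
Pre-tax total = $47.51 + $35.82 = $83.33
Taxable wages = $863.85 − $83.33 = $780.52
Federal withholding: $780.52 × 0.243 = $189.67
State income tax: $780.52 × 0.0559 = $43.63
SDI: $863.85 × 0.0174 = $15.03
Medicare: $863.85 × 0.0167 = $14.43
Union dues: $69.87
Total deductions = $47.51 + $35.82 + $189.67 + $43.63 + $15.03 + $14.43 + $69.87 = $415.96
Net pay = $863.85 − $415.96 = $447.89

$447.89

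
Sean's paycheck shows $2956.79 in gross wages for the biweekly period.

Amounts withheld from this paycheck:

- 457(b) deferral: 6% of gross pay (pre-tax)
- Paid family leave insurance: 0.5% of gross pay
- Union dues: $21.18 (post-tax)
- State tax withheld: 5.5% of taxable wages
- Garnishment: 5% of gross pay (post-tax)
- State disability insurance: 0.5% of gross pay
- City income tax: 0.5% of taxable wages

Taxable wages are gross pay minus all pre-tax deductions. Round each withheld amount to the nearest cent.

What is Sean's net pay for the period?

$2414.03

457(b) deferral: $2956.79 × 0.06 = $177.41
Taxable wages = $2956.79 − $177.41 = $2779.38
State tax withheld: $2779.38 × 0.055 = $152.87
City income tax: $2779.38 × 0.005 = $13.90
State disability insurance: $2956.79 × 0.005 = $14.78
Paid family leave insurance: $2956.79 × 0.005 = $14.78
Union dues: $21.18
Garnishment: $2956.79 × 0.05 = $147.84
Total deductions = $177.41 + $152.87 + $13.90 + $14.78 + $14.78 + $21.18 + $147.84 = $542.76
Net pay = $2956.79 − $542.76 = $2414.03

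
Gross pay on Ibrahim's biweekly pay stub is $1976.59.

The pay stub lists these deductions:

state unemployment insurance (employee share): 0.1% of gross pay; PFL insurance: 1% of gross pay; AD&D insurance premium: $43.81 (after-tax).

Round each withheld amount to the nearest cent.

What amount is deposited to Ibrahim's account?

PFL insurance: $1976.59 × 0.01 = $19.77
State unemployment insurance (employee share): $1976.59 × 0.001 = $1.98
AD&D insurance premium: $43.81
Total deductions = $19.77 + $1.98 + $43.81 = $65.56
Net pay = $1976.59 − $65.56 = $1911.03

$1911.03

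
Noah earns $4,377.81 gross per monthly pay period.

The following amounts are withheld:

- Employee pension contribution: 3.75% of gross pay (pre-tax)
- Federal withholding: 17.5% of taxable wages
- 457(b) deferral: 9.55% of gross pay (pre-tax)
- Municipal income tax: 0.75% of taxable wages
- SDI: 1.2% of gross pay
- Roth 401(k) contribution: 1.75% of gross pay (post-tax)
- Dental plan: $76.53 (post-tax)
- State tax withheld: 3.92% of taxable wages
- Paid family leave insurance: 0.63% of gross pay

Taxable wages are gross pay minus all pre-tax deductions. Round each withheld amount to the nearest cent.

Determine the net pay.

$2,720.83

457(b) deferral: $4,377.81 × 0.0955 = $418.08
Employee pension contribution: $4,377.81 × 0.0375 = $164.17
Pre-tax total = $418.08 + $164.17 = $582.25
Taxable wages = $4,377.81 − $582.25 = $3,795.56
State tax withheld: $3,795.56 × 0.0392 = $148.79
Federal withholding: $3,795.56 × 0.175 = $664.22
Municipal income tax: $3,795.56 × 0.0075 = $28.47
Paid family leave insurance: $4,377.81 × 0.0063 = $27.58
SDI: $4,377.81 × 0.012 = $52.53
Dental plan: $76.53
Roth 401(k) contribution: $4,377.81 × 0.0175 = $76.61
Total deductions = $418.08 + $164.17 + $148.79 + $664.22 + $28.47 + $27.58 + $52.53 + $76.53 + $76.61 = $1,656.98
Net pay = $4,377.81 − $1,656.98 = $2,720.83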